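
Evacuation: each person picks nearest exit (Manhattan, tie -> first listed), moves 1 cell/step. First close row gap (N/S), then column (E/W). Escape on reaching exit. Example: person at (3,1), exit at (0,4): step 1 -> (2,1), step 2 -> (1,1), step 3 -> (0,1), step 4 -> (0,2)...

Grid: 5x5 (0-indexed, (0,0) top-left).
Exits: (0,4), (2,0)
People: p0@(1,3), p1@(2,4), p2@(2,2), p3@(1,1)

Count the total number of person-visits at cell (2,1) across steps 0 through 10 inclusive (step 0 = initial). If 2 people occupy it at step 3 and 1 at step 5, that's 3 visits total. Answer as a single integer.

Step 0: p0@(1,3) p1@(2,4) p2@(2,2) p3@(1,1) -> at (2,1): 0 [-], cum=0
Step 1: p0@(0,3) p1@(1,4) p2@(2,1) p3@(2,1) -> at (2,1): 2 [p2,p3], cum=2
Step 2: p0@ESC p1@ESC p2@ESC p3@ESC -> at (2,1): 0 [-], cum=2
Total visits = 2

Answer: 2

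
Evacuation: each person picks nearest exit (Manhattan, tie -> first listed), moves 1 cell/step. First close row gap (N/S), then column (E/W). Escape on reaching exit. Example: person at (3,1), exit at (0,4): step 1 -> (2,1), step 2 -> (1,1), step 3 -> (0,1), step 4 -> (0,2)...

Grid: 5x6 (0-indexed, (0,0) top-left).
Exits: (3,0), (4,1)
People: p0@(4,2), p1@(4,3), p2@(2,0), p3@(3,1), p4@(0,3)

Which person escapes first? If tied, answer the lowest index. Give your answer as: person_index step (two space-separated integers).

Answer: 0 1

Derivation:
Step 1: p0:(4,2)->(4,1)->EXIT | p1:(4,3)->(4,2) | p2:(2,0)->(3,0)->EXIT | p3:(3,1)->(3,0)->EXIT | p4:(0,3)->(1,3)
Step 2: p0:escaped | p1:(4,2)->(4,1)->EXIT | p2:escaped | p3:escaped | p4:(1,3)->(2,3)
Step 3: p0:escaped | p1:escaped | p2:escaped | p3:escaped | p4:(2,3)->(3,3)
Step 4: p0:escaped | p1:escaped | p2:escaped | p3:escaped | p4:(3,3)->(3,2)
Step 5: p0:escaped | p1:escaped | p2:escaped | p3:escaped | p4:(3,2)->(3,1)
Step 6: p0:escaped | p1:escaped | p2:escaped | p3:escaped | p4:(3,1)->(3,0)->EXIT
Exit steps: [1, 2, 1, 1, 6]
First to escape: p0 at step 1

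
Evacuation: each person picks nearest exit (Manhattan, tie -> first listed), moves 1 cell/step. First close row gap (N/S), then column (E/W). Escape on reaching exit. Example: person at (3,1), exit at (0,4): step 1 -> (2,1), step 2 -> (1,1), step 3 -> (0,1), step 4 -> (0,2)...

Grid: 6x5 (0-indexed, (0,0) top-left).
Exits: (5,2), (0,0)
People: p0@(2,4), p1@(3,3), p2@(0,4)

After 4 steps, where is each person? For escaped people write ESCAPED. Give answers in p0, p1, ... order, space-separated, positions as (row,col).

Step 1: p0:(2,4)->(3,4) | p1:(3,3)->(4,3) | p2:(0,4)->(0,3)
Step 2: p0:(3,4)->(4,4) | p1:(4,3)->(5,3) | p2:(0,3)->(0,2)
Step 3: p0:(4,4)->(5,4) | p1:(5,3)->(5,2)->EXIT | p2:(0,2)->(0,1)
Step 4: p0:(5,4)->(5,3) | p1:escaped | p2:(0,1)->(0,0)->EXIT

(5,3) ESCAPED ESCAPED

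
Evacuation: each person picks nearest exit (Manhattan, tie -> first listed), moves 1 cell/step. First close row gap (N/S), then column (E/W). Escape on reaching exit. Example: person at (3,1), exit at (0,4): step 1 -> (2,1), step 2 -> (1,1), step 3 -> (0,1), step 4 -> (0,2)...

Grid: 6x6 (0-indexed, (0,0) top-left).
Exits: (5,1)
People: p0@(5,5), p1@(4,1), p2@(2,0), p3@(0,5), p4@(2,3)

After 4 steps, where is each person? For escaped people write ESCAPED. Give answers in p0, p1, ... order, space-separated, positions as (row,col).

Step 1: p0:(5,5)->(5,4) | p1:(4,1)->(5,1)->EXIT | p2:(2,0)->(3,0) | p3:(0,5)->(1,5) | p4:(2,3)->(3,3)
Step 2: p0:(5,4)->(5,3) | p1:escaped | p2:(3,0)->(4,0) | p3:(1,5)->(2,5) | p4:(3,3)->(4,3)
Step 3: p0:(5,3)->(5,2) | p1:escaped | p2:(4,0)->(5,0) | p3:(2,5)->(3,5) | p4:(4,3)->(5,3)
Step 4: p0:(5,2)->(5,1)->EXIT | p1:escaped | p2:(5,0)->(5,1)->EXIT | p3:(3,5)->(4,5) | p4:(5,3)->(5,2)

ESCAPED ESCAPED ESCAPED (4,5) (5,2)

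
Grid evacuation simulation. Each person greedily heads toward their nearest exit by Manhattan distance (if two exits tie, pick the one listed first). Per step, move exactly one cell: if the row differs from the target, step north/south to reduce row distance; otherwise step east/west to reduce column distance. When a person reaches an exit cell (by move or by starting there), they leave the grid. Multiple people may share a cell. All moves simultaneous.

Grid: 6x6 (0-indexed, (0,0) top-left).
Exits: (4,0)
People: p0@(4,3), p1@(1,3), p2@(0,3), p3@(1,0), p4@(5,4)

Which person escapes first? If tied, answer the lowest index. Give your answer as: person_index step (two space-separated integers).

Step 1: p0:(4,3)->(4,2) | p1:(1,3)->(2,3) | p2:(0,3)->(1,3) | p3:(1,0)->(2,0) | p4:(5,4)->(4,4)
Step 2: p0:(4,2)->(4,1) | p1:(2,3)->(3,3) | p2:(1,3)->(2,3) | p3:(2,0)->(3,0) | p4:(4,4)->(4,3)
Step 3: p0:(4,1)->(4,0)->EXIT | p1:(3,3)->(4,3) | p2:(2,3)->(3,3) | p3:(3,0)->(4,0)->EXIT | p4:(4,3)->(4,2)
Step 4: p0:escaped | p1:(4,3)->(4,2) | p2:(3,3)->(4,3) | p3:escaped | p4:(4,2)->(4,1)
Step 5: p0:escaped | p1:(4,2)->(4,1) | p2:(4,3)->(4,2) | p3:escaped | p4:(4,1)->(4,0)->EXIT
Step 6: p0:escaped | p1:(4,1)->(4,0)->EXIT | p2:(4,2)->(4,1) | p3:escaped | p4:escaped
Step 7: p0:escaped | p1:escaped | p2:(4,1)->(4,0)->EXIT | p3:escaped | p4:escaped
Exit steps: [3, 6, 7, 3, 5]
First to escape: p0 at step 3

Answer: 0 3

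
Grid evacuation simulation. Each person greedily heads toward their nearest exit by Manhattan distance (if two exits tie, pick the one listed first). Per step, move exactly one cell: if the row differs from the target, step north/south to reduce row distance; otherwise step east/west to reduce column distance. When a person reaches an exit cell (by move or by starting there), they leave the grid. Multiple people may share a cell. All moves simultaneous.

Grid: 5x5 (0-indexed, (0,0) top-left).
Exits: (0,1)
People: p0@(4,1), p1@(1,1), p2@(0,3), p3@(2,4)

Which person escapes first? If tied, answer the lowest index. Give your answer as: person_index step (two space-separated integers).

Answer: 1 1

Derivation:
Step 1: p0:(4,1)->(3,1) | p1:(1,1)->(0,1)->EXIT | p2:(0,3)->(0,2) | p3:(2,4)->(1,4)
Step 2: p0:(3,1)->(2,1) | p1:escaped | p2:(0,2)->(0,1)->EXIT | p3:(1,4)->(0,4)
Step 3: p0:(2,1)->(1,1) | p1:escaped | p2:escaped | p3:(0,4)->(0,3)
Step 4: p0:(1,1)->(0,1)->EXIT | p1:escaped | p2:escaped | p3:(0,3)->(0,2)
Step 5: p0:escaped | p1:escaped | p2:escaped | p3:(0,2)->(0,1)->EXIT
Exit steps: [4, 1, 2, 5]
First to escape: p1 at step 1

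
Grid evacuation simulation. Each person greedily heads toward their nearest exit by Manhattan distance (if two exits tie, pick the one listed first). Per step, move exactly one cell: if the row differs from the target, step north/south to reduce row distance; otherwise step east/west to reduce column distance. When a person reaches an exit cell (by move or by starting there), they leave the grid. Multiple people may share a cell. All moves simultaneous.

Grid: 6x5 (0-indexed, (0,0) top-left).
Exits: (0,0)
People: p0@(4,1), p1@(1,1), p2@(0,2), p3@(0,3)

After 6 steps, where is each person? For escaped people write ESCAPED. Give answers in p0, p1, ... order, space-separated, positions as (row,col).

Step 1: p0:(4,1)->(3,1) | p1:(1,1)->(0,1) | p2:(0,2)->(0,1) | p3:(0,3)->(0,2)
Step 2: p0:(3,1)->(2,1) | p1:(0,1)->(0,0)->EXIT | p2:(0,1)->(0,0)->EXIT | p3:(0,2)->(0,1)
Step 3: p0:(2,1)->(1,1) | p1:escaped | p2:escaped | p3:(0,1)->(0,0)->EXIT
Step 4: p0:(1,1)->(0,1) | p1:escaped | p2:escaped | p3:escaped
Step 5: p0:(0,1)->(0,0)->EXIT | p1:escaped | p2:escaped | p3:escaped

ESCAPED ESCAPED ESCAPED ESCAPED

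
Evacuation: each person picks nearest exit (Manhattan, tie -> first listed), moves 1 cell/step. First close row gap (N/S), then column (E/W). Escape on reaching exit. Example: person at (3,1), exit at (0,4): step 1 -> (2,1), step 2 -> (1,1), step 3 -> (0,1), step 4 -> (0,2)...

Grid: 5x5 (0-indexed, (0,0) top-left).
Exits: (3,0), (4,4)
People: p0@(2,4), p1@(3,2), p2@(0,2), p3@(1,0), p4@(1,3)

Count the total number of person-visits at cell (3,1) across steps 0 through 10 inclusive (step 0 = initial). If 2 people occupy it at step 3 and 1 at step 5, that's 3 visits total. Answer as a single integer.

Answer: 2

Derivation:
Step 0: p0@(2,4) p1@(3,2) p2@(0,2) p3@(1,0) p4@(1,3) -> at (3,1): 0 [-], cum=0
Step 1: p0@(3,4) p1@(3,1) p2@(1,2) p3@(2,0) p4@(2,3) -> at (3,1): 1 [p1], cum=1
Step 2: p0@ESC p1@ESC p2@(2,2) p3@ESC p4@(3,3) -> at (3,1): 0 [-], cum=1
Step 3: p0@ESC p1@ESC p2@(3,2) p3@ESC p4@(4,3) -> at (3,1): 0 [-], cum=1
Step 4: p0@ESC p1@ESC p2@(3,1) p3@ESC p4@ESC -> at (3,1): 1 [p2], cum=2
Step 5: p0@ESC p1@ESC p2@ESC p3@ESC p4@ESC -> at (3,1): 0 [-], cum=2
Total visits = 2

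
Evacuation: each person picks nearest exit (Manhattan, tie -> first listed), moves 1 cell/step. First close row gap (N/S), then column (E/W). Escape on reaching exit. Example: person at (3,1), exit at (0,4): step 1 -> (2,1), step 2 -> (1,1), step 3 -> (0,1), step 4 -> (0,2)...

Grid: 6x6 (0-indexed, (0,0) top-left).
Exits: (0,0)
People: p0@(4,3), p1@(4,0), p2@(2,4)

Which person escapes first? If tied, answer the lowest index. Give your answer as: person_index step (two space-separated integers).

Step 1: p0:(4,3)->(3,3) | p1:(4,0)->(3,0) | p2:(2,4)->(1,4)
Step 2: p0:(3,3)->(2,3) | p1:(3,0)->(2,0) | p2:(1,4)->(0,4)
Step 3: p0:(2,3)->(1,3) | p1:(2,0)->(1,0) | p2:(0,4)->(0,3)
Step 4: p0:(1,3)->(0,3) | p1:(1,0)->(0,0)->EXIT | p2:(0,3)->(0,2)
Step 5: p0:(0,3)->(0,2) | p1:escaped | p2:(0,2)->(0,1)
Step 6: p0:(0,2)->(0,1) | p1:escaped | p2:(0,1)->(0,0)->EXIT
Step 7: p0:(0,1)->(0,0)->EXIT | p1:escaped | p2:escaped
Exit steps: [7, 4, 6]
First to escape: p1 at step 4

Answer: 1 4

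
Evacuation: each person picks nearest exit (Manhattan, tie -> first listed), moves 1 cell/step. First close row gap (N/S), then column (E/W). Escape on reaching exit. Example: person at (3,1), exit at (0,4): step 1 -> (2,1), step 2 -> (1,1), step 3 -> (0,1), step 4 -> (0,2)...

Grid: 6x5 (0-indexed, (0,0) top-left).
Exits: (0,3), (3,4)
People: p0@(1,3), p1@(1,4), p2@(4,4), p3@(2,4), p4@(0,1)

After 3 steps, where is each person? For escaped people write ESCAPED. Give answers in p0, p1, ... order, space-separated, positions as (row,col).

Step 1: p0:(1,3)->(0,3)->EXIT | p1:(1,4)->(0,4) | p2:(4,4)->(3,4)->EXIT | p3:(2,4)->(3,4)->EXIT | p4:(0,1)->(0,2)
Step 2: p0:escaped | p1:(0,4)->(0,3)->EXIT | p2:escaped | p3:escaped | p4:(0,2)->(0,3)->EXIT

ESCAPED ESCAPED ESCAPED ESCAPED ESCAPED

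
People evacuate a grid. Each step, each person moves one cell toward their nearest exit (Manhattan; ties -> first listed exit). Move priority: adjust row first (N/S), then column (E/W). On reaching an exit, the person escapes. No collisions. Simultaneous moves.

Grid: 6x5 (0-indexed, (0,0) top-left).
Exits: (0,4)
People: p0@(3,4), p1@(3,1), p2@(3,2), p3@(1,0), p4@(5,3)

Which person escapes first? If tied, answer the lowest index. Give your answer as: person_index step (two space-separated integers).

Answer: 0 3

Derivation:
Step 1: p0:(3,4)->(2,4) | p1:(3,1)->(2,1) | p2:(3,2)->(2,2) | p3:(1,0)->(0,0) | p4:(5,3)->(4,3)
Step 2: p0:(2,4)->(1,4) | p1:(2,1)->(1,1) | p2:(2,2)->(1,2) | p3:(0,0)->(0,1) | p4:(4,3)->(3,3)
Step 3: p0:(1,4)->(0,4)->EXIT | p1:(1,1)->(0,1) | p2:(1,2)->(0,2) | p3:(0,1)->(0,2) | p4:(3,3)->(2,3)
Step 4: p0:escaped | p1:(0,1)->(0,2) | p2:(0,2)->(0,3) | p3:(0,2)->(0,3) | p4:(2,3)->(1,3)
Step 5: p0:escaped | p1:(0,2)->(0,3) | p2:(0,3)->(0,4)->EXIT | p3:(0,3)->(0,4)->EXIT | p4:(1,3)->(0,3)
Step 6: p0:escaped | p1:(0,3)->(0,4)->EXIT | p2:escaped | p3:escaped | p4:(0,3)->(0,4)->EXIT
Exit steps: [3, 6, 5, 5, 6]
First to escape: p0 at step 3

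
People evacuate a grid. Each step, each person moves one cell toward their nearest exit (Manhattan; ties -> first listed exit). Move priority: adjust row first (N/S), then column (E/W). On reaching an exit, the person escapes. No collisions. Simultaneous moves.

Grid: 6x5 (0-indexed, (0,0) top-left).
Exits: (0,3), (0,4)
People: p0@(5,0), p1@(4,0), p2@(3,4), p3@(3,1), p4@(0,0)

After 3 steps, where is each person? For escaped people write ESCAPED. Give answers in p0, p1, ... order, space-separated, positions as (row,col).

Step 1: p0:(5,0)->(4,0) | p1:(4,0)->(3,0) | p2:(3,4)->(2,4) | p3:(3,1)->(2,1) | p4:(0,0)->(0,1)
Step 2: p0:(4,0)->(3,0) | p1:(3,0)->(2,0) | p2:(2,4)->(1,4) | p3:(2,1)->(1,1) | p4:(0,1)->(0,2)
Step 3: p0:(3,0)->(2,0) | p1:(2,0)->(1,0) | p2:(1,4)->(0,4)->EXIT | p3:(1,1)->(0,1) | p4:(0,2)->(0,3)->EXIT

(2,0) (1,0) ESCAPED (0,1) ESCAPED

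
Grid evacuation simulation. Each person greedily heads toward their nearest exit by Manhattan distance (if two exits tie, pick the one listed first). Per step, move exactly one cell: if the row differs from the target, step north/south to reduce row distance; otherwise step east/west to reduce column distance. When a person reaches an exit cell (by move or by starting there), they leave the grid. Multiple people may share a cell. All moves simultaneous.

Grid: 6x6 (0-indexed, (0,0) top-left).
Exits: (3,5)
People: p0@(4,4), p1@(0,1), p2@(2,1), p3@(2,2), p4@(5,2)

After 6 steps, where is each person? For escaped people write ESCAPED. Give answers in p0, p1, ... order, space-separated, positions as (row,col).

Step 1: p0:(4,4)->(3,4) | p1:(0,1)->(1,1) | p2:(2,1)->(3,1) | p3:(2,2)->(3,2) | p4:(5,2)->(4,2)
Step 2: p0:(3,4)->(3,5)->EXIT | p1:(1,1)->(2,1) | p2:(3,1)->(3,2) | p3:(3,2)->(3,3) | p4:(4,2)->(3,2)
Step 3: p0:escaped | p1:(2,1)->(3,1) | p2:(3,2)->(3,3) | p3:(3,3)->(3,4) | p4:(3,2)->(3,3)
Step 4: p0:escaped | p1:(3,1)->(3,2) | p2:(3,3)->(3,4) | p3:(3,4)->(3,5)->EXIT | p4:(3,3)->(3,4)
Step 5: p0:escaped | p1:(3,2)->(3,3) | p2:(3,4)->(3,5)->EXIT | p3:escaped | p4:(3,4)->(3,5)->EXIT
Step 6: p0:escaped | p1:(3,3)->(3,4) | p2:escaped | p3:escaped | p4:escaped

ESCAPED (3,4) ESCAPED ESCAPED ESCAPED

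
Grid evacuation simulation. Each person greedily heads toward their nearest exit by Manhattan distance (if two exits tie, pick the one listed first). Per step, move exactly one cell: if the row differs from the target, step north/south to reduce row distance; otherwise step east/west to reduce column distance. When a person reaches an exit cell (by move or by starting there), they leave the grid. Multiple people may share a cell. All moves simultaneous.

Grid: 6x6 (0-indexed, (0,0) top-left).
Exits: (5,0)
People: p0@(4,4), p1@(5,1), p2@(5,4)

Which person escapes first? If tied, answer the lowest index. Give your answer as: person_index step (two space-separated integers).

Answer: 1 1

Derivation:
Step 1: p0:(4,4)->(5,4) | p1:(5,1)->(5,0)->EXIT | p2:(5,4)->(5,3)
Step 2: p0:(5,4)->(5,3) | p1:escaped | p2:(5,3)->(5,2)
Step 3: p0:(5,3)->(5,2) | p1:escaped | p2:(5,2)->(5,1)
Step 4: p0:(5,2)->(5,1) | p1:escaped | p2:(5,1)->(5,0)->EXIT
Step 5: p0:(5,1)->(5,0)->EXIT | p1:escaped | p2:escaped
Exit steps: [5, 1, 4]
First to escape: p1 at step 1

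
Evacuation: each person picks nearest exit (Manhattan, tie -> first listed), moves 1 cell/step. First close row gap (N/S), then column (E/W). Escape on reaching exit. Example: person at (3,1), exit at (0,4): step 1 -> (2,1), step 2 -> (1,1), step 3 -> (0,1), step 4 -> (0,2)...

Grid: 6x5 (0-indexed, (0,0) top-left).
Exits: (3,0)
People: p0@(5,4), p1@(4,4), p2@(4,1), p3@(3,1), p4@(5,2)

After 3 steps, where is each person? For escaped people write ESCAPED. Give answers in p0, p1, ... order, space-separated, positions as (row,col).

Step 1: p0:(5,4)->(4,4) | p1:(4,4)->(3,4) | p2:(4,1)->(3,1) | p3:(3,1)->(3,0)->EXIT | p4:(5,2)->(4,2)
Step 2: p0:(4,4)->(3,4) | p1:(3,4)->(3,3) | p2:(3,1)->(3,0)->EXIT | p3:escaped | p4:(4,2)->(3,2)
Step 3: p0:(3,4)->(3,3) | p1:(3,3)->(3,2) | p2:escaped | p3:escaped | p4:(3,2)->(3,1)

(3,3) (3,2) ESCAPED ESCAPED (3,1)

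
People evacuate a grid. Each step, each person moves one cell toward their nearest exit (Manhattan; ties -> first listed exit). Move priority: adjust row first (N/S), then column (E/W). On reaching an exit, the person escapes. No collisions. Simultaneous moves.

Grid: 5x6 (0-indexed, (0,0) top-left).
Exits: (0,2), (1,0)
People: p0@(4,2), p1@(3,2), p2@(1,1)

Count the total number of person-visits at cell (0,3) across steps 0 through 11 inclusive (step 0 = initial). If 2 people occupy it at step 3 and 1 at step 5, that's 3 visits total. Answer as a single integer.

Step 0: p0@(4,2) p1@(3,2) p2@(1,1) -> at (0,3): 0 [-], cum=0
Step 1: p0@(3,2) p1@(2,2) p2@ESC -> at (0,3): 0 [-], cum=0
Step 2: p0@(2,2) p1@(1,2) p2@ESC -> at (0,3): 0 [-], cum=0
Step 3: p0@(1,2) p1@ESC p2@ESC -> at (0,3): 0 [-], cum=0
Step 4: p0@ESC p1@ESC p2@ESC -> at (0,3): 0 [-], cum=0
Total visits = 0

Answer: 0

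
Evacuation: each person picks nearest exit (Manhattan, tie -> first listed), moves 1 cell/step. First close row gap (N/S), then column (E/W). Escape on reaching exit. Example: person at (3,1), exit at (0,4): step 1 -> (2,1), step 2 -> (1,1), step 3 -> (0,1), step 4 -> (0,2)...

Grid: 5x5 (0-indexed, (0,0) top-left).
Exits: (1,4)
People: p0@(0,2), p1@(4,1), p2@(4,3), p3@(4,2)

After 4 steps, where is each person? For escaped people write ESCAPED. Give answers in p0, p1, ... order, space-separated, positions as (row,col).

Step 1: p0:(0,2)->(1,2) | p1:(4,1)->(3,1) | p2:(4,3)->(3,3) | p3:(4,2)->(3,2)
Step 2: p0:(1,2)->(1,3) | p1:(3,1)->(2,1) | p2:(3,3)->(2,3) | p3:(3,2)->(2,2)
Step 3: p0:(1,3)->(1,4)->EXIT | p1:(2,1)->(1,1) | p2:(2,3)->(1,3) | p3:(2,2)->(1,2)
Step 4: p0:escaped | p1:(1,1)->(1,2) | p2:(1,3)->(1,4)->EXIT | p3:(1,2)->(1,3)

ESCAPED (1,2) ESCAPED (1,3)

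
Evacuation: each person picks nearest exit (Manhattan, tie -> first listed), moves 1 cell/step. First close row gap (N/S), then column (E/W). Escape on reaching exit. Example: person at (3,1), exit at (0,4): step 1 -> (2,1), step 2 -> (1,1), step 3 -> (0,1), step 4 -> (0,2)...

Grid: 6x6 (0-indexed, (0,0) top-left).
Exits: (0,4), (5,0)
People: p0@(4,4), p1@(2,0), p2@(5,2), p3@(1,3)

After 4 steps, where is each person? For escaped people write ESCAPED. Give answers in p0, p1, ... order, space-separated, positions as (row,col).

Step 1: p0:(4,4)->(3,4) | p1:(2,0)->(3,0) | p2:(5,2)->(5,1) | p3:(1,3)->(0,3)
Step 2: p0:(3,4)->(2,4) | p1:(3,0)->(4,0) | p2:(5,1)->(5,0)->EXIT | p3:(0,3)->(0,4)->EXIT
Step 3: p0:(2,4)->(1,4) | p1:(4,0)->(5,0)->EXIT | p2:escaped | p3:escaped
Step 4: p0:(1,4)->(0,4)->EXIT | p1:escaped | p2:escaped | p3:escaped

ESCAPED ESCAPED ESCAPED ESCAPED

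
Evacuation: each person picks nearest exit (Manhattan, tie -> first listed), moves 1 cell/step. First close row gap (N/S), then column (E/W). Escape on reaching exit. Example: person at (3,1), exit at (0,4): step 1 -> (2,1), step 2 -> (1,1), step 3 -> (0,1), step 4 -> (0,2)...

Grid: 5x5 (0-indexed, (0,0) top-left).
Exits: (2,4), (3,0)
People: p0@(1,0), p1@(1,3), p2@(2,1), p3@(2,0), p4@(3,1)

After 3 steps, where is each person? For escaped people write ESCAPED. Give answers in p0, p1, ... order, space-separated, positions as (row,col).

Step 1: p0:(1,0)->(2,0) | p1:(1,3)->(2,3) | p2:(2,1)->(3,1) | p3:(2,0)->(3,0)->EXIT | p4:(3,1)->(3,0)->EXIT
Step 2: p0:(2,0)->(3,0)->EXIT | p1:(2,3)->(2,4)->EXIT | p2:(3,1)->(3,0)->EXIT | p3:escaped | p4:escaped

ESCAPED ESCAPED ESCAPED ESCAPED ESCAPED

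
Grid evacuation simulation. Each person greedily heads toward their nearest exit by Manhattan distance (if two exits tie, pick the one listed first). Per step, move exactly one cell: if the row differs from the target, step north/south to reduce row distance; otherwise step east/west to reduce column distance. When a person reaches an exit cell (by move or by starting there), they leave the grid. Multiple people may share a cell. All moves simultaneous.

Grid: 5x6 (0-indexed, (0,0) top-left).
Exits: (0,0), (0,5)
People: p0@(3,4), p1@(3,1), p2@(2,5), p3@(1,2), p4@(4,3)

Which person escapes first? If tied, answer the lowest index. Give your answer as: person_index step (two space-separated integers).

Answer: 2 2

Derivation:
Step 1: p0:(3,4)->(2,4) | p1:(3,1)->(2,1) | p2:(2,5)->(1,5) | p3:(1,2)->(0,2) | p4:(4,3)->(3,3)
Step 2: p0:(2,4)->(1,4) | p1:(2,1)->(1,1) | p2:(1,5)->(0,5)->EXIT | p3:(0,2)->(0,1) | p4:(3,3)->(2,3)
Step 3: p0:(1,4)->(0,4) | p1:(1,1)->(0,1) | p2:escaped | p3:(0,1)->(0,0)->EXIT | p4:(2,3)->(1,3)
Step 4: p0:(0,4)->(0,5)->EXIT | p1:(0,1)->(0,0)->EXIT | p2:escaped | p3:escaped | p4:(1,3)->(0,3)
Step 5: p0:escaped | p1:escaped | p2:escaped | p3:escaped | p4:(0,3)->(0,4)
Step 6: p0:escaped | p1:escaped | p2:escaped | p3:escaped | p4:(0,4)->(0,5)->EXIT
Exit steps: [4, 4, 2, 3, 6]
First to escape: p2 at step 2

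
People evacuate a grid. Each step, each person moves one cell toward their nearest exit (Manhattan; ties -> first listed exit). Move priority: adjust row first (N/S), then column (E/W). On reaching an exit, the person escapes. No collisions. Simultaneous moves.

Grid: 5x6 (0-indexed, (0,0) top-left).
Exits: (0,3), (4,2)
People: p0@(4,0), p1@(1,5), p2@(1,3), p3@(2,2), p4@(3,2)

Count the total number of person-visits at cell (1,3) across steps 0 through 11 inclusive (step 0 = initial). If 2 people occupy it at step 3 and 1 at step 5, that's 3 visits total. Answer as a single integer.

Step 0: p0@(4,0) p1@(1,5) p2@(1,3) p3@(2,2) p4@(3,2) -> at (1,3): 1 [p2], cum=1
Step 1: p0@(4,1) p1@(0,5) p2@ESC p3@(3,2) p4@ESC -> at (1,3): 0 [-], cum=1
Step 2: p0@ESC p1@(0,4) p2@ESC p3@ESC p4@ESC -> at (1,3): 0 [-], cum=1
Step 3: p0@ESC p1@ESC p2@ESC p3@ESC p4@ESC -> at (1,3): 0 [-], cum=1
Total visits = 1

Answer: 1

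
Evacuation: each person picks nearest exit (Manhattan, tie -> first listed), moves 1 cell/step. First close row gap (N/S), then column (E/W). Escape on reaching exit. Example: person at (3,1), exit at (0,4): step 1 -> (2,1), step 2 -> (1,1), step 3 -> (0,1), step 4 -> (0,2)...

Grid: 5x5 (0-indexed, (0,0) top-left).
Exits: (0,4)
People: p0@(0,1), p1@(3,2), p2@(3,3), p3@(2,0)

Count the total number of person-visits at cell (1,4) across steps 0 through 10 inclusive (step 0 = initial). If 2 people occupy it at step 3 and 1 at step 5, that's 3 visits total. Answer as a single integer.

Step 0: p0@(0,1) p1@(3,2) p2@(3,3) p3@(2,0) -> at (1,4): 0 [-], cum=0
Step 1: p0@(0,2) p1@(2,2) p2@(2,3) p3@(1,0) -> at (1,4): 0 [-], cum=0
Step 2: p0@(0,3) p1@(1,2) p2@(1,3) p3@(0,0) -> at (1,4): 0 [-], cum=0
Step 3: p0@ESC p1@(0,2) p2@(0,3) p3@(0,1) -> at (1,4): 0 [-], cum=0
Step 4: p0@ESC p1@(0,3) p2@ESC p3@(0,2) -> at (1,4): 0 [-], cum=0
Step 5: p0@ESC p1@ESC p2@ESC p3@(0,3) -> at (1,4): 0 [-], cum=0
Step 6: p0@ESC p1@ESC p2@ESC p3@ESC -> at (1,4): 0 [-], cum=0
Total visits = 0

Answer: 0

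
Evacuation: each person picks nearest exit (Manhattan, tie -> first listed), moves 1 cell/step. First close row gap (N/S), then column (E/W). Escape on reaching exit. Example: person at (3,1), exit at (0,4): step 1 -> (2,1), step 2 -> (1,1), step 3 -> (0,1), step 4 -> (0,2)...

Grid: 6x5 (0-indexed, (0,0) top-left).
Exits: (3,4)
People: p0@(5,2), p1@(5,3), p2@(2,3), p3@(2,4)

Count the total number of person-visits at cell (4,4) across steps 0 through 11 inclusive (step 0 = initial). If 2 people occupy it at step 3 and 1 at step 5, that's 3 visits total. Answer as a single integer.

Step 0: p0@(5,2) p1@(5,3) p2@(2,3) p3@(2,4) -> at (4,4): 0 [-], cum=0
Step 1: p0@(4,2) p1@(4,3) p2@(3,3) p3@ESC -> at (4,4): 0 [-], cum=0
Step 2: p0@(3,2) p1@(3,3) p2@ESC p3@ESC -> at (4,4): 0 [-], cum=0
Step 3: p0@(3,3) p1@ESC p2@ESC p3@ESC -> at (4,4): 0 [-], cum=0
Step 4: p0@ESC p1@ESC p2@ESC p3@ESC -> at (4,4): 0 [-], cum=0
Total visits = 0

Answer: 0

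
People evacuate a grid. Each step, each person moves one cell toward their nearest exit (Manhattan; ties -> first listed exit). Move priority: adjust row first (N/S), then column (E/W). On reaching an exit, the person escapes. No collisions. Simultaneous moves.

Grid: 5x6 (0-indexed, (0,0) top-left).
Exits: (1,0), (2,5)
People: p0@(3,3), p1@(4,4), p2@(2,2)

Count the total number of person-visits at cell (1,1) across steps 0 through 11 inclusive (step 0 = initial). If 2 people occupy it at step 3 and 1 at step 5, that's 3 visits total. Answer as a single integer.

Answer: 1

Derivation:
Step 0: p0@(3,3) p1@(4,4) p2@(2,2) -> at (1,1): 0 [-], cum=0
Step 1: p0@(2,3) p1@(3,4) p2@(1,2) -> at (1,1): 0 [-], cum=0
Step 2: p0@(2,4) p1@(2,4) p2@(1,1) -> at (1,1): 1 [p2], cum=1
Step 3: p0@ESC p1@ESC p2@ESC -> at (1,1): 0 [-], cum=1
Total visits = 1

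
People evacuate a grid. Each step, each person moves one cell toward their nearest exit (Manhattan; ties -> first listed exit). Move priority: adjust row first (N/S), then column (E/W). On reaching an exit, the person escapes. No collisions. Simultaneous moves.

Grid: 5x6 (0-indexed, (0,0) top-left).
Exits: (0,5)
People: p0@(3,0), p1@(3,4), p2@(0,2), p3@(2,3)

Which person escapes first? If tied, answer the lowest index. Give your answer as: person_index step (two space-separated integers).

Step 1: p0:(3,0)->(2,0) | p1:(3,4)->(2,4) | p2:(0,2)->(0,3) | p3:(2,3)->(1,3)
Step 2: p0:(2,0)->(1,0) | p1:(2,4)->(1,4) | p2:(0,3)->(0,4) | p3:(1,3)->(0,3)
Step 3: p0:(1,0)->(0,0) | p1:(1,4)->(0,4) | p2:(0,4)->(0,5)->EXIT | p3:(0,3)->(0,4)
Step 4: p0:(0,0)->(0,1) | p1:(0,4)->(0,5)->EXIT | p2:escaped | p3:(0,4)->(0,5)->EXIT
Step 5: p0:(0,1)->(0,2) | p1:escaped | p2:escaped | p3:escaped
Step 6: p0:(0,2)->(0,3) | p1:escaped | p2:escaped | p3:escaped
Step 7: p0:(0,3)->(0,4) | p1:escaped | p2:escaped | p3:escaped
Step 8: p0:(0,4)->(0,5)->EXIT | p1:escaped | p2:escaped | p3:escaped
Exit steps: [8, 4, 3, 4]
First to escape: p2 at step 3

Answer: 2 3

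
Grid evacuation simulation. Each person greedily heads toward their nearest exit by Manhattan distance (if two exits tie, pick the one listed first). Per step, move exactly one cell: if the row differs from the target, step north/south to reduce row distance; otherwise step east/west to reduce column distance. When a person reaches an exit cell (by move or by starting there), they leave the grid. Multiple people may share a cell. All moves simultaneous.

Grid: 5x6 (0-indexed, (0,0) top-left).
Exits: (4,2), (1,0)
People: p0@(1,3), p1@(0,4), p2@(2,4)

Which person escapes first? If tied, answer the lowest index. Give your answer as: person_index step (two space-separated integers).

Step 1: p0:(1,3)->(1,2) | p1:(0,4)->(1,4) | p2:(2,4)->(3,4)
Step 2: p0:(1,2)->(1,1) | p1:(1,4)->(1,3) | p2:(3,4)->(4,4)
Step 3: p0:(1,1)->(1,0)->EXIT | p1:(1,3)->(1,2) | p2:(4,4)->(4,3)
Step 4: p0:escaped | p1:(1,2)->(1,1) | p2:(4,3)->(4,2)->EXIT
Step 5: p0:escaped | p1:(1,1)->(1,0)->EXIT | p2:escaped
Exit steps: [3, 5, 4]
First to escape: p0 at step 3

Answer: 0 3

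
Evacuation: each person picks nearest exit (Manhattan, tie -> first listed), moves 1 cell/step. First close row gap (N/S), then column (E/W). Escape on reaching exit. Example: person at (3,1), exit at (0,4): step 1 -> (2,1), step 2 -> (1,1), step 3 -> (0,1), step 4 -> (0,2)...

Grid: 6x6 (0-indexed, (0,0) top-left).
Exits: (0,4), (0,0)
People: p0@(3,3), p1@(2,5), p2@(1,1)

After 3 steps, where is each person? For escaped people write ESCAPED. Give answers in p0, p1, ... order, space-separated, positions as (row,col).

Step 1: p0:(3,3)->(2,3) | p1:(2,5)->(1,5) | p2:(1,1)->(0,1)
Step 2: p0:(2,3)->(1,3) | p1:(1,5)->(0,5) | p2:(0,1)->(0,0)->EXIT
Step 3: p0:(1,3)->(0,3) | p1:(0,5)->(0,4)->EXIT | p2:escaped

(0,3) ESCAPED ESCAPED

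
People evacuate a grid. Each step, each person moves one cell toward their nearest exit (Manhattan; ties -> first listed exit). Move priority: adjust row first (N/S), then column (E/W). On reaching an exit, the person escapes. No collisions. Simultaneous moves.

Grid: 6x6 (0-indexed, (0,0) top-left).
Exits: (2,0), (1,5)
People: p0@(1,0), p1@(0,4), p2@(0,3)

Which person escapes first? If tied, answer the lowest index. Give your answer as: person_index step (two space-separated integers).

Step 1: p0:(1,0)->(2,0)->EXIT | p1:(0,4)->(1,4) | p2:(0,3)->(1,3)
Step 2: p0:escaped | p1:(1,4)->(1,5)->EXIT | p2:(1,3)->(1,4)
Step 3: p0:escaped | p1:escaped | p2:(1,4)->(1,5)->EXIT
Exit steps: [1, 2, 3]
First to escape: p0 at step 1

Answer: 0 1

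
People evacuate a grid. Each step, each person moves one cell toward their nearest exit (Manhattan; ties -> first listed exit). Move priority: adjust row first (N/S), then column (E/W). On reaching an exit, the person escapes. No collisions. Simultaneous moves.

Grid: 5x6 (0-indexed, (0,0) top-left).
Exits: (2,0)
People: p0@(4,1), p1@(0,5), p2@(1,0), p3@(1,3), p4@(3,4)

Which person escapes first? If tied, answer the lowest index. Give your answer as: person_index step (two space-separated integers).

Step 1: p0:(4,1)->(3,1) | p1:(0,5)->(1,5) | p2:(1,0)->(2,0)->EXIT | p3:(1,3)->(2,3) | p4:(3,4)->(2,4)
Step 2: p0:(3,1)->(2,1) | p1:(1,5)->(2,5) | p2:escaped | p3:(2,3)->(2,2) | p4:(2,4)->(2,3)
Step 3: p0:(2,1)->(2,0)->EXIT | p1:(2,5)->(2,4) | p2:escaped | p3:(2,2)->(2,1) | p4:(2,3)->(2,2)
Step 4: p0:escaped | p1:(2,4)->(2,3) | p2:escaped | p3:(2,1)->(2,0)->EXIT | p4:(2,2)->(2,1)
Step 5: p0:escaped | p1:(2,3)->(2,2) | p2:escaped | p3:escaped | p4:(2,1)->(2,0)->EXIT
Step 6: p0:escaped | p1:(2,2)->(2,1) | p2:escaped | p3:escaped | p4:escaped
Step 7: p0:escaped | p1:(2,1)->(2,0)->EXIT | p2:escaped | p3:escaped | p4:escaped
Exit steps: [3, 7, 1, 4, 5]
First to escape: p2 at step 1

Answer: 2 1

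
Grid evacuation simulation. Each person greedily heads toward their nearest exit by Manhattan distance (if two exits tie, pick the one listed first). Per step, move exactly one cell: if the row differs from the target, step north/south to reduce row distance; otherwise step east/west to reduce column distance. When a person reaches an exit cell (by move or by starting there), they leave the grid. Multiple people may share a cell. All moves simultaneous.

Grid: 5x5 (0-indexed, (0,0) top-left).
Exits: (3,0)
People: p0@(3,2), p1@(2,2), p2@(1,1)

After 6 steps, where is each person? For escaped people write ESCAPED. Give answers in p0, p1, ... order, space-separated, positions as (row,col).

Step 1: p0:(3,2)->(3,1) | p1:(2,2)->(3,2) | p2:(1,1)->(2,1)
Step 2: p0:(3,1)->(3,0)->EXIT | p1:(3,2)->(3,1) | p2:(2,1)->(3,1)
Step 3: p0:escaped | p1:(3,1)->(3,0)->EXIT | p2:(3,1)->(3,0)->EXIT

ESCAPED ESCAPED ESCAPED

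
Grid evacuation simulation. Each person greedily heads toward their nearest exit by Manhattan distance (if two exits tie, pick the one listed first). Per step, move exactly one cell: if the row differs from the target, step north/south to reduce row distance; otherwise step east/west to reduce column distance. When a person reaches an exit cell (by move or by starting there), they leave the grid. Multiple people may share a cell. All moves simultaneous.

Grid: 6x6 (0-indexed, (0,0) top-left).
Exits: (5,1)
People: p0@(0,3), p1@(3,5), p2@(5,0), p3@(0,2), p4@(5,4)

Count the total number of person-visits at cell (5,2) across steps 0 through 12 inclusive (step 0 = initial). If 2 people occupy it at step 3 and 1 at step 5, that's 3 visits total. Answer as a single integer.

Step 0: p0@(0,3) p1@(3,5) p2@(5,0) p3@(0,2) p4@(5,4) -> at (5,2): 0 [-], cum=0
Step 1: p0@(1,3) p1@(4,5) p2@ESC p3@(1,2) p4@(5,3) -> at (5,2): 0 [-], cum=0
Step 2: p0@(2,3) p1@(5,5) p2@ESC p3@(2,2) p4@(5,2) -> at (5,2): 1 [p4], cum=1
Step 3: p0@(3,3) p1@(5,4) p2@ESC p3@(3,2) p4@ESC -> at (5,2): 0 [-], cum=1
Step 4: p0@(4,3) p1@(5,3) p2@ESC p3@(4,2) p4@ESC -> at (5,2): 0 [-], cum=1
Step 5: p0@(5,3) p1@(5,2) p2@ESC p3@(5,2) p4@ESC -> at (5,2): 2 [p1,p3], cum=3
Step 6: p0@(5,2) p1@ESC p2@ESC p3@ESC p4@ESC -> at (5,2): 1 [p0], cum=4
Step 7: p0@ESC p1@ESC p2@ESC p3@ESC p4@ESC -> at (5,2): 0 [-], cum=4
Total visits = 4

Answer: 4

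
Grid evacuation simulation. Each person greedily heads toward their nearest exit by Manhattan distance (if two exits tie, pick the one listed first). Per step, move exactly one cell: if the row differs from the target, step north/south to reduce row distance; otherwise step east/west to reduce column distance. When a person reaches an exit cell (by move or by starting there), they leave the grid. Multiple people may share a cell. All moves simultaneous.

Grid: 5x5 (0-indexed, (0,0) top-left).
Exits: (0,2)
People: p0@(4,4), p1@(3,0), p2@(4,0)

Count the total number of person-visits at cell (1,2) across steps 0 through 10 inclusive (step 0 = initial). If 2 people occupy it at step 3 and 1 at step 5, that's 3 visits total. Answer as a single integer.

Answer: 0

Derivation:
Step 0: p0@(4,4) p1@(3,0) p2@(4,0) -> at (1,2): 0 [-], cum=0
Step 1: p0@(3,4) p1@(2,0) p2@(3,0) -> at (1,2): 0 [-], cum=0
Step 2: p0@(2,4) p1@(1,0) p2@(2,0) -> at (1,2): 0 [-], cum=0
Step 3: p0@(1,4) p1@(0,0) p2@(1,0) -> at (1,2): 0 [-], cum=0
Step 4: p0@(0,4) p1@(0,1) p2@(0,0) -> at (1,2): 0 [-], cum=0
Step 5: p0@(0,3) p1@ESC p2@(0,1) -> at (1,2): 0 [-], cum=0
Step 6: p0@ESC p1@ESC p2@ESC -> at (1,2): 0 [-], cum=0
Total visits = 0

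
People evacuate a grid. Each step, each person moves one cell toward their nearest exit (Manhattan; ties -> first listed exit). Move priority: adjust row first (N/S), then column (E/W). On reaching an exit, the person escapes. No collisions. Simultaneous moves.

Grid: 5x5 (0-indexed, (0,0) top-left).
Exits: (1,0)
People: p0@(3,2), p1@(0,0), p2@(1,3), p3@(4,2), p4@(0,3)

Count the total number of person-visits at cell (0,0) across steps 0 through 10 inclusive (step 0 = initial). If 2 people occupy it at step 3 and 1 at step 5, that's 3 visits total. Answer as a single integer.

Step 0: p0@(3,2) p1@(0,0) p2@(1,3) p3@(4,2) p4@(0,3) -> at (0,0): 1 [p1], cum=1
Step 1: p0@(2,2) p1@ESC p2@(1,2) p3@(3,2) p4@(1,3) -> at (0,0): 0 [-], cum=1
Step 2: p0@(1,2) p1@ESC p2@(1,1) p3@(2,2) p4@(1,2) -> at (0,0): 0 [-], cum=1
Step 3: p0@(1,1) p1@ESC p2@ESC p3@(1,2) p4@(1,1) -> at (0,0): 0 [-], cum=1
Step 4: p0@ESC p1@ESC p2@ESC p3@(1,1) p4@ESC -> at (0,0): 0 [-], cum=1
Step 5: p0@ESC p1@ESC p2@ESC p3@ESC p4@ESC -> at (0,0): 0 [-], cum=1
Total visits = 1

Answer: 1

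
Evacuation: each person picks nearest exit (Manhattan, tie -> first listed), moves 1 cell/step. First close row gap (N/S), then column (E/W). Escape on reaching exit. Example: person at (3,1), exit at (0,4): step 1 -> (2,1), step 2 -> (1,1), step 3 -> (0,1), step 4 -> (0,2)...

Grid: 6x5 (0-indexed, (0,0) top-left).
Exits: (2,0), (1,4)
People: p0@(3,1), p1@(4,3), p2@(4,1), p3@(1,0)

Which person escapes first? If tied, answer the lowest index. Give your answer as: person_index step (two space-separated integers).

Step 1: p0:(3,1)->(2,1) | p1:(4,3)->(3,3) | p2:(4,1)->(3,1) | p3:(1,0)->(2,0)->EXIT
Step 2: p0:(2,1)->(2,0)->EXIT | p1:(3,3)->(2,3) | p2:(3,1)->(2,1) | p3:escaped
Step 3: p0:escaped | p1:(2,3)->(1,3) | p2:(2,1)->(2,0)->EXIT | p3:escaped
Step 4: p0:escaped | p1:(1,3)->(1,4)->EXIT | p2:escaped | p3:escaped
Exit steps: [2, 4, 3, 1]
First to escape: p3 at step 1

Answer: 3 1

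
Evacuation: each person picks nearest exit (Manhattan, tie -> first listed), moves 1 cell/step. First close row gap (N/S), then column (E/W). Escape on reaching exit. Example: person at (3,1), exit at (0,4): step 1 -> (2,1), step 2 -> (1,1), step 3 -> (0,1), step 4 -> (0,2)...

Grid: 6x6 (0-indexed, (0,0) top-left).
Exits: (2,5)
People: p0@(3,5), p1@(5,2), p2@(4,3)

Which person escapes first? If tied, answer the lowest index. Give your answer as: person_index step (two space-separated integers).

Answer: 0 1

Derivation:
Step 1: p0:(3,5)->(2,5)->EXIT | p1:(5,2)->(4,2) | p2:(4,3)->(3,3)
Step 2: p0:escaped | p1:(4,2)->(3,2) | p2:(3,3)->(2,3)
Step 3: p0:escaped | p1:(3,2)->(2,2) | p2:(2,3)->(2,4)
Step 4: p0:escaped | p1:(2,2)->(2,3) | p2:(2,4)->(2,5)->EXIT
Step 5: p0:escaped | p1:(2,3)->(2,4) | p2:escaped
Step 6: p0:escaped | p1:(2,4)->(2,5)->EXIT | p2:escaped
Exit steps: [1, 6, 4]
First to escape: p0 at step 1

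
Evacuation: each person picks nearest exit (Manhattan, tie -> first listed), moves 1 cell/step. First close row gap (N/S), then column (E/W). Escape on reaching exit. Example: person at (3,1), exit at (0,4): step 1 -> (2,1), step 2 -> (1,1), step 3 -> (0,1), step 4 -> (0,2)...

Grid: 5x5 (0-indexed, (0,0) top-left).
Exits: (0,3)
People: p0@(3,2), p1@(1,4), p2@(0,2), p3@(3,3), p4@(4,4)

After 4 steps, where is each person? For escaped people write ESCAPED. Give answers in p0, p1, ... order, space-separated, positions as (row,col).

Step 1: p0:(3,2)->(2,2) | p1:(1,4)->(0,4) | p2:(0,2)->(0,3)->EXIT | p3:(3,3)->(2,3) | p4:(4,4)->(3,4)
Step 2: p0:(2,2)->(1,2) | p1:(0,4)->(0,3)->EXIT | p2:escaped | p3:(2,3)->(1,3) | p4:(3,4)->(2,4)
Step 3: p0:(1,2)->(0,2) | p1:escaped | p2:escaped | p3:(1,3)->(0,3)->EXIT | p4:(2,4)->(1,4)
Step 4: p0:(0,2)->(0,3)->EXIT | p1:escaped | p2:escaped | p3:escaped | p4:(1,4)->(0,4)

ESCAPED ESCAPED ESCAPED ESCAPED (0,4)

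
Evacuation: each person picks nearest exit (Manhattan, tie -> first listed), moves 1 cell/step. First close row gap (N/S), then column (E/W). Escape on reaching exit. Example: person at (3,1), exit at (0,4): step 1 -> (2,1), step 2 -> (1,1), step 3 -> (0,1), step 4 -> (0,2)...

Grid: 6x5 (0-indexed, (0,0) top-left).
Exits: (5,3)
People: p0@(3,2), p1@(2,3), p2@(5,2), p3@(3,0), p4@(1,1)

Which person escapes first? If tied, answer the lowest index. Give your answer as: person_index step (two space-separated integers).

Step 1: p0:(3,2)->(4,2) | p1:(2,3)->(3,3) | p2:(5,2)->(5,3)->EXIT | p3:(3,0)->(4,0) | p4:(1,1)->(2,1)
Step 2: p0:(4,2)->(5,2) | p1:(3,3)->(4,3) | p2:escaped | p3:(4,0)->(5,0) | p4:(2,1)->(3,1)
Step 3: p0:(5,2)->(5,3)->EXIT | p1:(4,3)->(5,3)->EXIT | p2:escaped | p3:(5,0)->(5,1) | p4:(3,1)->(4,1)
Step 4: p0:escaped | p1:escaped | p2:escaped | p3:(5,1)->(5,2) | p4:(4,1)->(5,1)
Step 5: p0:escaped | p1:escaped | p2:escaped | p3:(5,2)->(5,3)->EXIT | p4:(5,1)->(5,2)
Step 6: p0:escaped | p1:escaped | p2:escaped | p3:escaped | p4:(5,2)->(5,3)->EXIT
Exit steps: [3, 3, 1, 5, 6]
First to escape: p2 at step 1

Answer: 2 1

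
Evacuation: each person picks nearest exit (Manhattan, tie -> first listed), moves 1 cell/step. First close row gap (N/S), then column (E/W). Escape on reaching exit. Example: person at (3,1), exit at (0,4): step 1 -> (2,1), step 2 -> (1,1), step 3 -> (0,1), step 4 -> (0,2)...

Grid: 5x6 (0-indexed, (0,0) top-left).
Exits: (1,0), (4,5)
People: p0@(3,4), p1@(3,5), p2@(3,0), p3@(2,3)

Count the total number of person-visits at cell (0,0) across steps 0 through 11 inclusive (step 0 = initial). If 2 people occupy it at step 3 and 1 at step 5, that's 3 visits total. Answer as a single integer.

Step 0: p0@(3,4) p1@(3,5) p2@(3,0) p3@(2,3) -> at (0,0): 0 [-], cum=0
Step 1: p0@(4,4) p1@ESC p2@(2,0) p3@(1,3) -> at (0,0): 0 [-], cum=0
Step 2: p0@ESC p1@ESC p2@ESC p3@(1,2) -> at (0,0): 0 [-], cum=0
Step 3: p0@ESC p1@ESC p2@ESC p3@(1,1) -> at (0,0): 0 [-], cum=0
Step 4: p0@ESC p1@ESC p2@ESC p3@ESC -> at (0,0): 0 [-], cum=0
Total visits = 0

Answer: 0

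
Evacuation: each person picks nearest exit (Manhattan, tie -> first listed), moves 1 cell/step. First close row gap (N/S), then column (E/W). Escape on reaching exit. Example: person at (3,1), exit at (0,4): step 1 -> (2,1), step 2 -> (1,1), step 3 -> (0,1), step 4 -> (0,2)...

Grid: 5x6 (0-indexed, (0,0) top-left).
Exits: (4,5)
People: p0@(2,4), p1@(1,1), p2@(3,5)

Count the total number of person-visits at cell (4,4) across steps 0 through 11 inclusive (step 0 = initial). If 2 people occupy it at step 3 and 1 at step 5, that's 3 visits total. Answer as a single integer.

Step 0: p0@(2,4) p1@(1,1) p2@(3,5) -> at (4,4): 0 [-], cum=0
Step 1: p0@(3,4) p1@(2,1) p2@ESC -> at (4,4): 0 [-], cum=0
Step 2: p0@(4,4) p1@(3,1) p2@ESC -> at (4,4): 1 [p0], cum=1
Step 3: p0@ESC p1@(4,1) p2@ESC -> at (4,4): 0 [-], cum=1
Step 4: p0@ESC p1@(4,2) p2@ESC -> at (4,4): 0 [-], cum=1
Step 5: p0@ESC p1@(4,3) p2@ESC -> at (4,4): 0 [-], cum=1
Step 6: p0@ESC p1@(4,4) p2@ESC -> at (4,4): 1 [p1], cum=2
Step 7: p0@ESC p1@ESC p2@ESC -> at (4,4): 0 [-], cum=2
Total visits = 2

Answer: 2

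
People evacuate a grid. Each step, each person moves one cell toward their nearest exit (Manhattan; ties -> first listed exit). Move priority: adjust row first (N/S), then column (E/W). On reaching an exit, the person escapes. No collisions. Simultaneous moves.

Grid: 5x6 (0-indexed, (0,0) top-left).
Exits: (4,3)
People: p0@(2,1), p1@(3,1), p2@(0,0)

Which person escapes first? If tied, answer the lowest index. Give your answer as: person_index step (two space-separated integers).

Step 1: p0:(2,1)->(3,1) | p1:(3,1)->(4,1) | p2:(0,0)->(1,0)
Step 2: p0:(3,1)->(4,1) | p1:(4,1)->(4,2) | p2:(1,0)->(2,0)
Step 3: p0:(4,1)->(4,2) | p1:(4,2)->(4,3)->EXIT | p2:(2,0)->(3,0)
Step 4: p0:(4,2)->(4,3)->EXIT | p1:escaped | p2:(3,0)->(4,0)
Step 5: p0:escaped | p1:escaped | p2:(4,0)->(4,1)
Step 6: p0:escaped | p1:escaped | p2:(4,1)->(4,2)
Step 7: p0:escaped | p1:escaped | p2:(4,2)->(4,3)->EXIT
Exit steps: [4, 3, 7]
First to escape: p1 at step 3

Answer: 1 3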